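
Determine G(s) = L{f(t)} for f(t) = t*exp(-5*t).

L{e^(-5t)} = 1/(s + 5).
Then apply L{t·g(t)} = -d/ds[H(s)] with H(s) = 1/(s + 5):
differentiating 1 time and applying the sign gives (s + 5)^(-2).

G(s) = (s + 5)^(-2)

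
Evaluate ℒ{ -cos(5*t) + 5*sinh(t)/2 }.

The transform is linear, so treat each term independently.
(-1)·[L{cos(5t)} = s/(s^2 + 25)]; (5/2)·[L{sinh(t)} = 1/(s^2 - 1)].

-s/(s^2 + 25) + 5/(2*(s^2 - 1))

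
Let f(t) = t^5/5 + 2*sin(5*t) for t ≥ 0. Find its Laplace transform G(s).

G(s) = 10/(s^2 + 25) + 24/s^6

By linearity of the Laplace transform, transform each term separately.
(2)·[L{sin(5t)} = 5/(s^2 + 25)]; (1/5)·[L{t^5} = 5!/s^6 = 120/s^6].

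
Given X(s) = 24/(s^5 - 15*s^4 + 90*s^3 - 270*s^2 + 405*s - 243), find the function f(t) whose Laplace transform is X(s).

Rewrite the denominator: s^5 - 15*s^4 + 90*s^3 - 270*s^2 + 405*s - 243 = (s - 3)^5.
The form in (s - 3) signals a first-shifting-theorem factor e^(3t).
Since L{t^4} = 4!/s^5 = 24/s^5, the inverse is t^4*e^(3*t).

f(t) = t^4*exp(3*t)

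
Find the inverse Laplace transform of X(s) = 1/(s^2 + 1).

sin(t)

Since L{sin(t)} = 1/(s^2 + 1), the inverse is sin(t).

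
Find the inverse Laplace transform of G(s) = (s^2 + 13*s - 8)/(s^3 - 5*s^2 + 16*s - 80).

Factor the denominator: s^3 - 5*s^2 + 16*s - 80 = (s - 5)*(s^2 + 16).
Partial fraction decomposition gives [2/(s - 5)] + [-s/(s^2 + 16)] + [8/(s^2 + 16)].
Invert each term: 2/(s - 5) ↔ 2e^(5t); -1·s/(s^2 + 16) ↔ -cos(4t); 2·4/(s^2 + 16) ↔ 2sin(4t).

2*exp(5*t) + 2*sin(4*t) - cos(4*t)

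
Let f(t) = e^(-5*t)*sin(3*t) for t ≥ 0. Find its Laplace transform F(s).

F(s) = 3/((s + 5)^2 + 9)

L{sin(3t)} = 3/(s^2 + 9).
By the first shifting theorem, multiplying by e^(-5t) replaces s with s + 5.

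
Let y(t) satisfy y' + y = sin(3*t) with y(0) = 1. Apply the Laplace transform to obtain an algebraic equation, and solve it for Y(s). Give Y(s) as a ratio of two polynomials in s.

Transform both sides with L{·}.
Using L{y'} = sY - y(0) = sY - 1, the left side becomes (s + 1)Y - (1).
The right side is L{sin(3*t)} = 3/(s^2 + 9).
So (s + 1)Y = 3/(s^2 + 9) + (1).
Divide through and combine into a single rational function.

Y(s) = (s^2 + 12)/(s^3 + s^2 + 9*s + 9)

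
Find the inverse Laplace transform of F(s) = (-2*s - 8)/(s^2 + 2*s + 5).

-3*exp(-t)*sin(2*t) - 2*exp(-t)*cos(2*t)

Complete the square in the denominator: s^2 + 2*s + 5 = (s + 1)^2 + 2^2.
Split the numerator to match: -2*s - 8 = -2·(s + 1) - 3·2.
Invert each term: -2·(s + 1)/((s + 1)^2 + 4) ↔ -2e^(-t)cos(2t); -3·2/((s + 1)^2 + 4) ↔ -3e^(-t)sin(2t).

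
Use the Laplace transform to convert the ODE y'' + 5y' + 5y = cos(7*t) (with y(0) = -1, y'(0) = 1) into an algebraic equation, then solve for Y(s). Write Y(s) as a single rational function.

Y(s) = (-s^3 - 4*s^2 - 48*s - 196)/(s^4 + 5*s^3 + 54*s^2 + 245*s + 245)

Transform both sides with L{·}.
Using L{y''} = s^2 Y - s·y(0) - y'(0) and L{y'} = sY - y(0), with y(0) = -1, y'(0) = 1, the left side becomes (s^2 + 5*s + 5)Y - (-s - 4).
The right side is L{cos(7*t)} = s/(s^2 + 49).
So (s^2 + 5*s + 5)Y = s/(s^2 + 49) + (-s - 4).
Solve for Y(s) and write it as one ratio of polynomials.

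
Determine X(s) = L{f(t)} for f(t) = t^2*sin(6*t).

X(s) = 36*(s^2 - 12)/(s^2 + 36)^3

L{sin(6t)} = 6/(s^2 + 36).
Then apply L{t^2·g(t)} = (-1)^2 d^2/ds^2[G(s)] with G(s) = 6/(s^2 + 36):
differentiating 2 times and applying the sign gives 36*(s^2 - 12)/(s^2 + 36)^3.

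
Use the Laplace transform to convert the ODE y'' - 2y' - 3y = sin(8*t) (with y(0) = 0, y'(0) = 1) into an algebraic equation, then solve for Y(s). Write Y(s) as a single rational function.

Y(s) = (s^2 + 72)/(s^4 - 2*s^3 + 61*s^2 - 128*s - 192)

Laplace-transform each side.
With L{y''} = s^2 Y - s·y(0) - y'(0) and L{y'} = sY - y(0), with y(0) = 0, y'(0) = 1: the LHS transforms to (s^2 - 2*s - 3)Y - (1).
The right side is L{sin(8*t)} = 8/(s^2 + 64).
So (s^2 - 2*s - 3)Y = 8/(s^2 + 64) + (1).
Solve for Y(s) and write it as one ratio of polynomials.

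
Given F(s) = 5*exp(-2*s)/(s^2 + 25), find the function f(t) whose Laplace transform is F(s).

f(t) = Heaviside(t - 2)*(sin(5*t - 10))

The factor e^(-2s) signals a time shift by c = 2 (second shifting theorem).
L{sin(5t)} = 5/(s^2 + 25), so L^-1{5/(s^2 + 25)} = sin(5*t).
Hence the inverse is u(t - 2) times that function evaluated at t - 2.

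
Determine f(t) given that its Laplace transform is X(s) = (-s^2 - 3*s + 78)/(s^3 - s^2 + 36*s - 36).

f(t) = 2*exp(t) - sin(6*t) - 3*cos(6*t)

Factor the denominator: s^3 - s^2 + 36*s - 36 = (s - 1)*(s^2 + 36).
Partial fraction decomposition gives [2/(s - 1)] + [-3*s/(s^2 + 36)] + [-6/(s^2 + 36)].
Invert each term: 2/(s - 1) ↔ 2e^(t); -3·s/(s^2 + 36) ↔ -3cos(6t); -1·6/(s^2 + 36) ↔ -sin(6t).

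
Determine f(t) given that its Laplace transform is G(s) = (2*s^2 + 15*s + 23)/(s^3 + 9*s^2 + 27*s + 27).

f(t) = -2*t^2*exp(-3*t) + 3*t*exp(-3*t) + 2*exp(-3*t)

Factor the denominator: s^3 + 9*s^2 + 27*s + 27 = (s + 3)^3.
Partial fraction decomposition gives [2/(s + 3)] + [3/(s + 3)^2] + [-4/(s + 3)^3].
Invert each term: 2/(s + 3) ↔ 2e^(-3t); 3/(s + 3)^2 ↔ 3t·e^(-3t); -4/(s + 3)^3 ↔ (-2)t^2·e^(-3t).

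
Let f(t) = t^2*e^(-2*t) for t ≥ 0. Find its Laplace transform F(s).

F(s) = 2/(s + 2)^3

L{e^(-2t)} = 1/(s + 2).
Then apply L{t^2·g(t)} = (-1)^2 d^2/ds^2[G(s)] with G(s) = 1/(s + 2):
differentiating 2 times and applying the sign gives 2/(s + 2)^3.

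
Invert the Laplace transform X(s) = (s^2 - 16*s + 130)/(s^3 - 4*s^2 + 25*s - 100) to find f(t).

f(t) = 2*exp(4*t) - 4*sin(5*t) - cos(5*t)

Factor the denominator: s^3 - 4*s^2 + 25*s - 100 = (s - 4)*(s^2 + 25).
Partial fraction decomposition gives [2/(s - 4)] + [-s/(s^2 + 25)] + [-20/(s^2 + 25)].
Invert each term: 2/(s - 4) ↔ 2e^(4t); -1·s/(s^2 + 25) ↔ -cos(5t); -4·5/(s^2 + 25) ↔ -4sin(5t).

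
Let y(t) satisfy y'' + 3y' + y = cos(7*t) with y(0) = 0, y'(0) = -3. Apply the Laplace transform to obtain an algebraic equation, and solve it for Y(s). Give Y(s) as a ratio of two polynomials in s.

Transform both sides with L{·}.
With L{y''} = s^2 Y - s·y(0) - y'(0) and L{y'} = sY - y(0), with y(0) = 0, y'(0) = -3: the LHS transforms to (s^2 + 3*s + 1)Y - (-3).
The right side is L{cos(7*t)} = s/(s^2 + 49).
So (s^2 + 3*s + 1)Y = s/(s^2 + 49) + (-3).
Solve for Y(s) and write it as one ratio of polynomials.

Y(s) = (-3*s^2 + s - 147)/(s^4 + 3*s^3 + 50*s^2 + 147*s + 49)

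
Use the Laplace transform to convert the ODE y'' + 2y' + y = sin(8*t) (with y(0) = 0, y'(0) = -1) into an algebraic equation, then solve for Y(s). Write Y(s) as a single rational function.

Transform both sides with L{·}.
With L{y''} = s^2 Y - s·y(0) - y'(0) and L{y'} = sY - y(0), with y(0) = 0, y'(0) = -1: the LHS transforms to (s^2 + 2*s + 1)Y - (-1).
The right side is L{sin(8*t)} = 8/(s^2 + 64).
So (s^2 + 2*s + 1)Y = 8/(s^2 + 64) + (-1).
Isolate Y and clear denominators.

Y(s) = (-s^2 - 56)/(s^4 + 2*s^3 + 65*s^2 + 128*s + 64)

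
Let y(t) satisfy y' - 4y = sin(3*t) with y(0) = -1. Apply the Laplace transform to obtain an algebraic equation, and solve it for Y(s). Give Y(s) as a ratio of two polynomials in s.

Y(s) = (-s^2 - 6)/(s^3 - 4*s^2 + 9*s - 36)

Take the Laplace transform of both sides.
The derivative rules (L{y'} = sY - y(0) = sY - (-1)) turn the left side into (s - 4)Y - (-1).
The right side is L{sin(3*t)} = 3/(s^2 + 9).
So (s - 4)Y = 3/(s^2 + 9) + (-1).
Solve for Y(s) and write it as one ratio of polynomials.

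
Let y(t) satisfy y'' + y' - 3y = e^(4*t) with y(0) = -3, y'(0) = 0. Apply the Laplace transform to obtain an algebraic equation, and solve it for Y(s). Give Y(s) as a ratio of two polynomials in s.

Apply the Laplace transform to the equation.
The derivative rules (L{y''} = s^2 Y - s·y(0) - y'(0) and L{y'} = sY - y(0), with y(0) = -3, y'(0) = 0) turn the left side into (s^2 + s - 3)Y - (-3*s - 3).
The right side is L{e^(4*t)} = 1/(s - 4).
So (s^2 + s - 3)Y = 1/(s - 4) + (-3*s - 3).
Solve for Y(s) and write it as one ratio of polynomials.

Y(s) = (-3*s^2 + 9*s + 13)/(s^3 - 3*s^2 - 7*s + 12)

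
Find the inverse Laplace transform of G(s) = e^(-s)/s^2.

The factor e^(-s) signals a time shift by c = 1 (second shifting theorem).
L{t} = 1!/s^2 = 1/s^2, so L^-1{s^(-2)} = t.
Hence the inverse is u(t - 1) times that function evaluated at t - 1.

Heaviside(t - 1)*(t - 1)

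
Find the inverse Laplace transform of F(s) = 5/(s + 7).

5*exp(-7*t)

Since L{e^(-7t)} = 1/(s + 7), the inverse is e^(-7*t), scaled by 5.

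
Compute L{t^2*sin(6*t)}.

36*(s^2 - 12)/(s^2 + 36)^3

L{sin(6t)} = 6/(s^2 + 36).
Then apply L{t^2·g(t)} = (-1)^2 d^2/ds^2[G(s)] with G(s) = 6/(s^2 + 36):
differentiating 2 times and applying the sign gives 36*(s^2 - 12)/(s^2 + 36)^3.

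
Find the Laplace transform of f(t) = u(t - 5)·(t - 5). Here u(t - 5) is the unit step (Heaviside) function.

exp(-5*s)/s^2

By the second shifting theorem, L{u(t - c)·g(t - c)} = e^(-cs)·G(s) with c = 5 and G(s) = L{g(t)}.
L{t} = 1!/s^2 = 1/s^2.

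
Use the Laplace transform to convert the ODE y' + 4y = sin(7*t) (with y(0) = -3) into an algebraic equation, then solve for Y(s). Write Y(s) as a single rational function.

Take the Laplace transform of both sides.
With L{y'} = sY - y(0) = sY - (-3): the LHS transforms to (s + 4)Y - (-3).
The right side is L{sin(7*t)} = 7/(s^2 + 49).
So (s + 4)Y = 7/(s^2 + 49) + (-3).
Isolate Y and clear denominators.

Y(s) = (-3*s^2 - 140)/(s^3 + 4*s^2 + 49*s + 196)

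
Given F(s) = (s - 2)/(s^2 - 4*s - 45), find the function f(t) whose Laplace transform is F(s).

Rewrite the denominator: s^2 - 4*s - 45 = (s - 2)^2 - 49.
The form in (s - 2) signals a first-shifting-theorem factor e^(2t).
Since L{cosh(7t)} = s/(s^2 - 49), the inverse is e^(2*t)*cosh(7*t).

f(t) = exp(2*t)*cosh(7*t)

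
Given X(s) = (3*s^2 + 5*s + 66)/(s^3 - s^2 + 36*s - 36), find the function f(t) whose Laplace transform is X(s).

Factor the denominator: s^3 - s^2 + 36*s - 36 = (s - 1)*(s^2 + 36).
Partial fraction decomposition gives [2/(s - 1)] + [s/(s^2 + 36)] + [6/(s^2 + 36)].
Invert each term: 2/(s - 1) ↔ 2e^(t); 1·s/(s^2 + 36) ↔ cos(6t); 1·6/(s^2 + 36) ↔ sin(6t).

f(t) = 2*exp(t) + sin(6*t) + cos(6*t)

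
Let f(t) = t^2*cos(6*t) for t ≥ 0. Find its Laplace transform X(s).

X(s) = 2*s*(s^2 - 108)/(s^2 + 36)^3

L{cos(6t)} = s/(s^2 + 36).
Then apply L{t^2·g(t)} = (-1)^2 d^2/ds^2[G(s)] with G(s) = s/(s^2 + 36):
differentiating 2 times and applying the sign gives 2*s*(s^2 - 108)/(s^2 + 36)^3.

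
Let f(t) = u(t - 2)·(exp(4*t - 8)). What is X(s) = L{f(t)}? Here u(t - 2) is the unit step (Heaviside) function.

X(s) = exp(-2*s)/(s - 4)

By the second shifting theorem, L{u(t - c)·g(t - c)} = e^(-cs)·G(s) with c = 2 and G(s) = L{g(t)}.
L{e^(4t)} = 1/(s - 4).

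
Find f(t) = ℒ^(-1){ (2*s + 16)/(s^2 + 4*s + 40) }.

Complete the square in the denominator: s^2 + 4*s + 40 = (s + 2)^2 + 6^2.
Split the numerator to match: 2*s + 16 = 2·(s + 2) + 2·6.
Invert each term: 2·(s + 2)/((s + 2)^2 + 36) ↔ 2e^(-2t)cos(6t); 2·6/((s + 2)^2 + 36) ↔ 2e^(-2t)sin(6t).

f(t) = 2*exp(-2*t)*sin(6*t) + 2*exp(-2*t)*cos(6*t)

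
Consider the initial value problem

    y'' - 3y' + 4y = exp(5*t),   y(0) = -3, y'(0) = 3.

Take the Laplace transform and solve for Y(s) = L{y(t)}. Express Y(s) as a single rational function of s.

Y(s) = (-3*s^2 + 27*s - 59)/(s^3 - 8*s^2 + 19*s - 20)

Laplace-transform each side.
Using L{y''} = s^2 Y - s·y(0) - y'(0) and L{y'} = sY - y(0), with y(0) = -3, y'(0) = 3, the left side becomes (s^2 - 3*s + 4)Y - (-3*s + 12).
The right side is L{exp(5*t)} = 1/(s - 5).
So (s^2 - 3*s + 4)Y = 1/(s - 5) + (-3*s + 12).
Solve for Y(s) and write it as one ratio of polynomials.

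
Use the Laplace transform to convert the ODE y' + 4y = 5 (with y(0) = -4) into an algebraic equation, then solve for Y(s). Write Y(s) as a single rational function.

Take the Laplace transform of both sides.
Using L{y'} = sY - y(0) = sY - (-4), the left side becomes (s + 4)Y - (-4).
The right side is L{5} = 5/s.
So (s + 4)Y = 5/s + (-4).
Solve for Y(s) and write it as one ratio of polynomials.

Y(s) = (-4*s + 5)/(s^2 + 4*s)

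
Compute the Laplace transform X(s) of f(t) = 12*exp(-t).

X(s) = 12/(s + 1)

L{12} = 12/s.
By the first shifting theorem, multiplying by e^(-t) replaces s with s + 1.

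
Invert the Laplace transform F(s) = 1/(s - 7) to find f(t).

Since L{e^(7t)} = 1/(s - 7), the inverse is e^(7*t).

f(t) = exp(7*t)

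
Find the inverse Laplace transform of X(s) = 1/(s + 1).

Since L{e^(-t)} = 1/(s + 1), the inverse is exp(-t).

exp(-t)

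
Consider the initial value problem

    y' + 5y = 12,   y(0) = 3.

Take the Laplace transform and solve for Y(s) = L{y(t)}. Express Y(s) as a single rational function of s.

Transform both sides with L{·}.
Using L{y'} = sY - y(0) = sY - 3, the left side becomes (s + 5)Y - (3).
The right side is L{12} = 12/s.
So (s + 5)Y = 12/s + (3).
Solve for Y(s) and write it as one ratio of polynomials.

Y(s) = (3*s + 12)/(s^2 + 5*s)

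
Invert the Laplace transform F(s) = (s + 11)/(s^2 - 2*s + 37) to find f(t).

Complete the square in the denominator: s^2 - 2*s + 37 = (s - 1)^2 + 6^2.
Split the numerator to match: s + 11 = 1·(s - 1) + 2·6.
Invert each term: 1·(s - 1)/((s - 1)^2 + 36) ↔ e^(t)cos(6t); 2·6/((s - 1)^2 + 36) ↔ 2e^(t)sin(6t).

f(t) = 2*exp(t)*sin(6*t) + exp(t)*cos(6*t)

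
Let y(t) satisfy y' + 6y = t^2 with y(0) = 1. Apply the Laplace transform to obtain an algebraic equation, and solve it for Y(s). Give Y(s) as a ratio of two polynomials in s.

Take the Laplace transform of both sides.
Using L{y'} = sY - y(0) = sY - 1, the left side becomes (s + 6)Y - (1).
The right side is L{t^2} = 2/s^3.
So (s + 6)Y = 2/s^3 + (1).
Divide through and combine into a single rational function.

Y(s) = (s^3 + 2)/(s^4 + 6*s^3)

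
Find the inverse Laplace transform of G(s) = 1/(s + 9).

exp(-9*t)

Since L{e^(-9t)} = 1/(s + 9), the inverse is e^(-9*t).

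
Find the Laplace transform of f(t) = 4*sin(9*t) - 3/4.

Apply the Laplace transform termwise.
(4)·[L{sin(9t)} = 9/(s^2 + 81)]; L{-3/4} = (-3/4)/s.

36/(s^2 + 81) - 3/(4*s)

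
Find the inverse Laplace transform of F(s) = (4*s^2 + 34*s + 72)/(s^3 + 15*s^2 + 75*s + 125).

Factor the denominator: s^3 + 15*s^2 + 75*s + 125 = (s + 5)^3.
Partial fraction decomposition gives [4/(s + 5)] + [-6/(s + 5)^2] + [2/(s + 5)^3].
Invert each term: 4/(s + 5) ↔ 4e^(-5t); -6/(s + 5)^2 ↔ -6t·e^(-5t); 2/(s + 5)^3 ↔ (1)t^2·e^(-5t).

t^2*exp(-5*t) - 6*t*exp(-5*t) + 4*exp(-5*t)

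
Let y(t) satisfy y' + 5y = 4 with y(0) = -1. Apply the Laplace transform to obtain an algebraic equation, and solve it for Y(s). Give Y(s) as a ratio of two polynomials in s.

Transform both sides with L{·}.
The derivative rules (L{y'} = sY - y(0) = sY - (-1)) turn the left side into (s + 5)Y - (-1).
The right side is L{4} = 4/s.
So (s + 5)Y = 4/s + (-1).
Solve for Y(s) and write it as one ratio of polynomials.

Y(s) = (-s + 4)/(s^2 + 5*s)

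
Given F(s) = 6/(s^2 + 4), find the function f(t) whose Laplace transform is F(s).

f(t) = 3*sin(2*t)

Since L{sin(2t)} = 2/(s^2 + 4), the inverse is sin(2*t), scaled by 3.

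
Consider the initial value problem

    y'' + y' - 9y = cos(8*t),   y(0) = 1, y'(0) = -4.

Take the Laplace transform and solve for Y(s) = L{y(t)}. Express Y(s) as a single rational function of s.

Laplace-transform each side.
The derivative rules (L{y''} = s^2 Y - s·y(0) - y'(0) and L{y'} = sY - y(0), with y(0) = 1, y'(0) = -4) turn the left side into (s^2 + s - 9)Y - (s - 3).
The right side is L{cos(8*t)} = s/(s^2 + 64).
So (s^2 + s - 9)Y = s/(s^2 + 64) + (s - 3).
Isolate Y and clear denominators.

Y(s) = (s^3 - 3*s^2 + 65*s - 192)/(s^4 + s^3 + 55*s^2 + 64*s - 576)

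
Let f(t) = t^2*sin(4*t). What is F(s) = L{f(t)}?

L{sin(4t)} = 4/(s^2 + 16).
Then apply L{t^2·g(t)} = (-1)^2 d^2/ds^2[G(s)] with G(s) = 4/(s^2 + 16):
differentiating 2 times and applying the sign gives 8*(3*s^2 - 16)/(s^2 + 16)^3.

F(s) = 8*(3*s^2 - 16)/(s^2 + 16)^3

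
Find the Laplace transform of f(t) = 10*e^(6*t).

L{10} = 10/s.
By the first shifting theorem, multiplying by e^(6t) replaces s with s - 6.

10/(s - 6)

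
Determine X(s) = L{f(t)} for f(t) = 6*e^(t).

L{6} = 6/s.
By the first shifting theorem, multiplying by e^(t) replaces s with s - 1.

X(s) = 6/(s - 1)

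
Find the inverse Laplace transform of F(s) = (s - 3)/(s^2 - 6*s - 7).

exp(3*t)*cosh(4*t)

Rewrite the denominator: s^2 - 6*s - 7 = (s - 3)^2 - 16.
The form in (s - 3) signals a first-shifting-theorem factor e^(3t).
Since L{cosh(4t)} = s/(s^2 - 16), the inverse is e^(3*t)*cosh(4*t).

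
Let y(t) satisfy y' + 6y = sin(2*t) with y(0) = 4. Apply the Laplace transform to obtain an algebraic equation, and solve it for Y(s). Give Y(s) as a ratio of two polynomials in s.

Y(s) = (4*s^2 + 18)/(s^3 + 6*s^2 + 4*s + 24)

Laplace-transform each side.
Using L{y'} = sY - y(0) = sY - 4, the left side becomes (s + 6)Y - (4).
The right side is L{sin(2*t)} = 2/(s^2 + 4).
So (s + 6)Y = 2/(s^2 + 4) + (4).
Isolate Y and clear denominators.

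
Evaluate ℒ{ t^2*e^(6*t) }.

2/(s - 6)^3

L{e^(6t)} = 1/(s - 6).
Then apply L{t^2·g(t)} = (-1)^2 d^2/ds^2[G(s)] with G(s) = 1/(s - 6):
differentiating 2 times and applying the sign gives 2/(s - 6)^3.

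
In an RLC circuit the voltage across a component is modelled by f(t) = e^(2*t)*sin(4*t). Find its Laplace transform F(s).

L{sin(4t)} = 4/(s^2 + 16).
By the first shifting theorem, multiplying by e^(2t) replaces s with s - 2.

F(s) = 4/((s - 2)^2 + 16)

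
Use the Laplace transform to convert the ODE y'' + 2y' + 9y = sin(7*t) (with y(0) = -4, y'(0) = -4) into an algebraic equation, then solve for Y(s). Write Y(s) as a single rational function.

Transform both sides with L{·}.
With L{y''} = s^2 Y - s·y(0) - y'(0) and L{y'} = sY - y(0), with y(0) = -4, y'(0) = -4: the LHS transforms to (s^2 + 2*s + 9)Y - (-4*s - 12).
The right side is L{sin(7*t)} = 7/(s^2 + 49).
So (s^2 + 2*s + 9)Y = 7/(s^2 + 49) + (-4*s - 12).
Solve for Y(s) and write it as one ratio of polynomials.

Y(s) = (-4*s^3 - 12*s^2 - 196*s - 581)/(s^4 + 2*s^3 + 58*s^2 + 98*s + 441)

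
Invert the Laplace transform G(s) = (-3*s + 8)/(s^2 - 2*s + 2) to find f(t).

f(t) = 5*exp(t)*sin(t) - 3*exp(t)*cos(t)

Complete the square in the denominator: s^2 - 2*s + 2 = (s - 1)^2 + 1^2.
Split the numerator to match: -3*s + 8 = -3·(s - 1) + 5·1.
Invert each term: -3·(s - 1)/((s - 1)^2 + 1) ↔ -3e^(t)cos(t); 5·1/((s - 1)^2 + 1) ↔ 5e^(t)sin(t).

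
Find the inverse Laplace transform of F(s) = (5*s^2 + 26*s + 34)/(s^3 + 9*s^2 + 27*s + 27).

Factor the denominator: s^3 + 9*s^2 + 27*s + 27 = (s + 3)^3.
Partial fraction decomposition gives [5/(s + 3)] + [-4/(s + 3)^2] + [(s + 3)^(-3)].
Invert each term: 5/(s + 3) ↔ 5e^(-3t); -4/(s + 3)^2 ↔ -4t·e^(-3t); 1/(s + 3)^3 ↔ (1/2)t^2·e^(-3t).

t^2*exp(-3*t)/2 - 4*t*exp(-3*t) + 5*exp(-3*t)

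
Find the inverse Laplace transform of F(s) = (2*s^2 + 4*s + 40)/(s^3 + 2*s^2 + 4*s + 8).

5*sin(2*t) - 3*cos(2*t) + 5*exp(-2*t)

Factor the denominator: s^3 + 2*s^2 + 4*s + 8 = (s + 2)*(s^2 + 4).
Partial fraction decomposition gives [5/(s + 2)] + [-3*s/(s^2 + 4)] + [10/(s^2 + 4)].
Invert each term: 5/(s + 2) ↔ 5e^(-2t); -3·s/(s^2 + 4) ↔ -3cos(2t); 5·2/(s^2 + 4) ↔ 5sin(2t).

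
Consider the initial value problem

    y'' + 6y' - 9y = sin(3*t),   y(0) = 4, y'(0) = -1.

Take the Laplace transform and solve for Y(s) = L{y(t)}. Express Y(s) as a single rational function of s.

Y(s) = (4*s^3 + 23*s^2 + 36*s + 210)/(s^4 + 6*s^3 + 54*s - 81)

Take the Laplace transform of both sides.
The derivative rules (L{y''} = s^2 Y - s·y(0) - y'(0) and L{y'} = sY - y(0), with y(0) = 4, y'(0) = -1) turn the left side into (s^2 + 6*s - 9)Y - (4*s + 23).
The right side is L{sin(3*t)} = 3/(s^2 + 9).
So (s^2 + 6*s - 9)Y = 3/(s^2 + 9) + (4*s + 23).
Divide through and combine into a single rational function.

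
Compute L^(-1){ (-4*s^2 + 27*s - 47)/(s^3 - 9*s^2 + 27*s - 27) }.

Factor the denominator: s^3 - 9*s^2 + 27*s - 27 = (s - 3)^3.
Partial fraction decomposition gives [-4/(s - 3)] + [3/(s - 3)^2] + [-2/(s - 3)^3].
Invert each term: -4/(s - 3) ↔ -4e^(3t); 3/(s - 3)^2 ↔ 3t·e^(3t); -2/(s - 3)^3 ↔ (-1)t^2·e^(3t).

-t^2*exp(3*t) + 3*t*exp(3*t) - 4*exp(3*t)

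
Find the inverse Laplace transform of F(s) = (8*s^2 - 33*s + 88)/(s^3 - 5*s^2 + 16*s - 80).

3*exp(5*t) - 2*sin(4*t) + 5*cos(4*t)

Factor the denominator: s^3 - 5*s^2 + 16*s - 80 = (s - 5)*(s^2 + 16).
Partial fraction decomposition gives [3/(s - 5)] + [5*s/(s^2 + 16)] + [-8/(s^2 + 16)].
Invert each term: 3/(s - 5) ↔ 3e^(5t); 5·s/(s^2 + 16) ↔ 5cos(4t); -2·4/(s^2 + 16) ↔ -2sin(4t).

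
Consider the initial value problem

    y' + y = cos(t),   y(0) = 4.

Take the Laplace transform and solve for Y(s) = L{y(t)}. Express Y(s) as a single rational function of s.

Y(s) = (4*s^2 + s + 4)/(s^3 + s^2 + s + 1)

Transform both sides with L{·}.
With L{y'} = sY - y(0) = sY - 4: the LHS transforms to (s + 1)Y - (4).
The right side is L{cos(t)} = s/(s^2 + 1).
So (s + 1)Y = s/(s^2 + 1) + (4).
Solve for Y(s) and write it as one ratio of polynomials.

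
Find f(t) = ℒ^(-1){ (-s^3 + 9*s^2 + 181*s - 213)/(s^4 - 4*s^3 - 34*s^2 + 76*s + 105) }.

f(t) = 3*exp(7*t) - 3*exp(3*t) - 3*exp(-t) + 2*exp(-5*t)

Factor the denominator: s^4 - 4*s^3 - 34*s^2 + 76*s + 105 = (s - 7)*(s - 3)*(s + 1)*(s + 5).
Partial fraction decomposition gives [-3/(s - 3)] + [2/(s + 5)] + [3/(s - 7)] + [-3/(s + 1)].
Invert each term: -3/(s - 3) ↔ -3e^(3t); 2/(s + 5) ↔ 2e^(-5t); 3/(s - 7) ↔ 3e^(7t); -3/(s + 1) ↔ -3e^(-t).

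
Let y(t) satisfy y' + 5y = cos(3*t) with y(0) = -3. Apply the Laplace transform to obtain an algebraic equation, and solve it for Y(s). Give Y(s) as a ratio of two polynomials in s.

Transform both sides with L{·}.
Using L{y'} = sY - y(0) = sY - (-3), the left side becomes (s + 5)Y - (-3).
The right side is L{cos(3*t)} = s/(s^2 + 9).
So (s + 5)Y = s/(s^2 + 9) + (-3).
Solve for Y(s) and write it as one ratio of polynomials.

Y(s) = (-3*s^2 + s - 27)/(s^3 + 5*s^2 + 9*s + 45)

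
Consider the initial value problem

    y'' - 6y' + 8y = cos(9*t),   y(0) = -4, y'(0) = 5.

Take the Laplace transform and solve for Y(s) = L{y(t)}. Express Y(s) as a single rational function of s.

Take the Laplace transform of both sides.
The derivative rules (L{y''} = s^2 Y - s·y(0) - y'(0) and L{y'} = sY - y(0), with y(0) = -4, y'(0) = 5) turn the left side into (s^2 - 6*s + 8)Y - (-4*s + 29).
The right side is L{cos(9*t)} = s/(s^2 + 81).
So (s^2 - 6*s + 8)Y = s/(s^2 + 81) + (-4*s + 29).
Solve for Y(s) and write it as one ratio of polynomials.

Y(s) = (-4*s^3 + 29*s^2 - 323*s + 2349)/(s^4 - 6*s^3 + 89*s^2 - 486*s + 648)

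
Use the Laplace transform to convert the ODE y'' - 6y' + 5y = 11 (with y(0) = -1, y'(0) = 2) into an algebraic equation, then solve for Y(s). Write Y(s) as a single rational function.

Y(s) = (-s^2 + 8*s + 11)/(s^3 - 6*s^2 + 5*s)

Laplace-transform each side.
Using L{y''} = s^2 Y - s·y(0) - y'(0) and L{y'} = sY - y(0), with y(0) = -1, y'(0) = 2, the left side becomes (s^2 - 6*s + 5)Y - (-s + 8).
The right side is L{11} = 11/s.
So (s^2 - 6*s + 5)Y = 11/s + (-s + 8).
Solve for Y(s) and write it as one ratio of polynomials.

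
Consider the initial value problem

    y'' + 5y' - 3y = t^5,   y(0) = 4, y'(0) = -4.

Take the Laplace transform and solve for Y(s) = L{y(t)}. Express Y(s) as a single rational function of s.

Y(s) = (4*s^7 + 16*s^6 + 120)/(s^8 + 5*s^7 - 3*s^6)

Apply the Laplace transform to the equation.
The derivative rules (L{y''} = s^2 Y - s·y(0) - y'(0) and L{y'} = sY - y(0), with y(0) = 4, y'(0) = -4) turn the left side into (s^2 + 5*s - 3)Y - (4*s + 16).
The right side is L{t^5} = 120/s^6.
So (s^2 + 5*s - 3)Y = 120/s^6 + (4*s + 16).
Divide through and combine into a single rational function.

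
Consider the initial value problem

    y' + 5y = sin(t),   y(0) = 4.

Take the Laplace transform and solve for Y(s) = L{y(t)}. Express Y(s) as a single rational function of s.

Transform both sides with L{·}.
Using L{y'} = sY - y(0) = sY - 4, the left side becomes (s + 5)Y - (4).
The right side is L{sin(t)} = 1/(s^2 + 1).
So (s + 5)Y = 1/(s^2 + 1) + (4).
Solve for Y(s) and write it as one ratio of polynomials.

Y(s) = (4*s^2 + 5)/(s^3 + 5*s^2 + s + 5)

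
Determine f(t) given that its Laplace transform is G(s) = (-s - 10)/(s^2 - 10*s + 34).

f(t) = -5*exp(5*t)*sin(3*t) - exp(5*t)*cos(3*t)

Complete the square in the denominator: s^2 - 10*s + 34 = (s - 5)^2 + 3^2.
Split the numerator to match: -s - 10 = -1·(s - 5) - 5·3.
Invert each term: -1·(s - 5)/((s - 5)^2 + 9) ↔ -e^(5t)cos(3t); -5·3/((s - 5)^2 + 9) ↔ -5e^(5t)sin(3t).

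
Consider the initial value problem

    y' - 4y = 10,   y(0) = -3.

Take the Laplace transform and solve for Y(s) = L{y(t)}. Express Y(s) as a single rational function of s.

Y(s) = (-3*s + 10)/(s^2 - 4*s)

Laplace-transform each side.
The derivative rules (L{y'} = sY - y(0) = sY - (-3)) turn the left side into (s - 4)Y - (-3).
The right side is L{10} = 10/s.
So (s - 4)Y = 10/s + (-3).
Divide through and combine into a single rational function.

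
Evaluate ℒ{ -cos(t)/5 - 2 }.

-s/(5*(s^2 + 1)) - 2/s

The transform is linear, so treat each term independently.
(-1/5)·[L{cos(t)} = s/(s^2 + 1)]; L{-2} = -2/s.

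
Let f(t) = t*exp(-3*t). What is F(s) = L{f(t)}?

F(s) = (s + 3)^(-2)

L{t} = 1!/s^2 = 1/s^2.
By the first shifting theorem, multiplying by e^(-3t) replaces s with s + 3.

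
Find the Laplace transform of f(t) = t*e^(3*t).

(s - 3)^(-2)

L{e^(3t)} = 1/(s - 3).
Then apply L{t·g(t)} = -d/ds[G(s)] with G(s) = 1/(s - 3):
differentiating 1 time and applying the sign gives (s - 3)^(-2).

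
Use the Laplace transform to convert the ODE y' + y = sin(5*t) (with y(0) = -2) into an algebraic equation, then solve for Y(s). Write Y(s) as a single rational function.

Take the Laplace transform of both sides.
With L{y'} = sY - y(0) = sY - (-2): the LHS transforms to (s + 1)Y - (-2).
The right side is L{sin(5*t)} = 5/(s^2 + 25).
So (s + 1)Y = 5/(s^2 + 25) + (-2).
Divide through and combine into a single rational function.

Y(s) = (-2*s^2 - 45)/(s^3 + s^2 + 25*s + 25)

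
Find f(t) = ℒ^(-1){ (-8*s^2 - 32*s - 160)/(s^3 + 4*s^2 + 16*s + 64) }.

f(t) = -5*sin(4*t) - 3*cos(4*t) - 5*exp(-4*t)

Factor the denominator: s^3 + 4*s^2 + 16*s + 64 = (s + 4)*(s^2 + 16).
Partial fraction decomposition gives [-5/(s + 4)] + [-3*s/(s^2 + 16)] + [-20/(s^2 + 16)].
Invert each term: -5/(s + 4) ↔ -5e^(-4t); -3·s/(s^2 + 16) ↔ -3cos(4t); -5·4/(s^2 + 16) ↔ -5sin(4t).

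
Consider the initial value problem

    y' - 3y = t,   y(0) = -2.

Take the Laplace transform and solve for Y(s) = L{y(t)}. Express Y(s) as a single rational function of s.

Transform both sides with L{·}.
Using L{y'} = sY - y(0) = sY - (-2), the left side becomes (s - 3)Y - (-2).
The right side is L{t} = s^(-2).
So (s - 3)Y = s^(-2) + (-2).
Isolate Y and clear denominators.

Y(s) = (-2*s^2 + 1)/(s^3 - 3*s^2)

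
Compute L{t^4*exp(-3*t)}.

L{t^4} = 4!/s^5 = 24/s^5.
By the first shifting theorem, multiplying by e^(-3t) replaces s with s + 3.

24/(s + 3)^5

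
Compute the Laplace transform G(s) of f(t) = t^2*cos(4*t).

G(s) = 2*s*(s^2 - 48)/(s^2 + 16)^3

L{cos(4t)} = s/(s^2 + 16).
Then apply L{t^2·g(t)} = (-1)^2 d^2/ds^2[H(s)] with H(s) = s/(s^2 + 16):
differentiating 2 times and applying the sign gives 2*s*(s^2 - 48)/(s^2 + 16)^3.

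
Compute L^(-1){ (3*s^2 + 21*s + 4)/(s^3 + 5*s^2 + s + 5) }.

sin(t) + 4*cos(t) - exp(-5*t)

Factor the denominator: s^3 + 5*s^2 + s + 5 = (s + 5)*(s^2 + 1).
Partial fraction decomposition gives [-1/(s + 5)] + [4*s/(s^2 + 1)] + [1/(s^2 + 1)].
Invert each term: -1/(s + 5) ↔ -e^(-5t); 4·s/(s^2 + 1) ↔ 4cos(t); 1·1/(s^2 + 1) ↔ sin(t).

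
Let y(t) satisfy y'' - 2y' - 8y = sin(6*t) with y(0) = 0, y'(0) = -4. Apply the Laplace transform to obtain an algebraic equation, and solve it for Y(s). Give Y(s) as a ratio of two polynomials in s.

Y(s) = (-4*s^2 - 138)/(s^4 - 2*s^3 + 28*s^2 - 72*s - 288)

Apply the Laplace transform to the equation.
The derivative rules (L{y''} = s^2 Y - s·y(0) - y'(0) and L{y'} = sY - y(0), with y(0) = 0, y'(0) = -4) turn the left side into (s^2 - 2*s - 8)Y - (-4).
The right side is L{sin(6*t)} = 6/(s^2 + 36).
So (s^2 - 2*s - 8)Y = 6/(s^2 + 36) + (-4).
Isolate Y and clear denominators.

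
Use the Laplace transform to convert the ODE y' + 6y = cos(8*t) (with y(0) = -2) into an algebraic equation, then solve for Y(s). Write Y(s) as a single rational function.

Transform both sides with L{·}.
With L{y'} = sY - y(0) = sY - (-2): the LHS transforms to (s + 6)Y - (-2).
The right side is L{cos(8*t)} = s/(s^2 + 64).
So (s + 6)Y = s/(s^2 + 64) + (-2).
Isolate Y and clear denominators.

Y(s) = (-2*s^2 + s - 128)/(s^3 + 6*s^2 + 64*s + 384)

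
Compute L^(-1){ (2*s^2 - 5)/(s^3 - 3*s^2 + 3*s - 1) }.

-3*t^2*exp(t)/2 + 4*t*exp(t) + 2*exp(t)

Factor the denominator: s^3 - 3*s^2 + 3*s - 1 = (s - 1)^3.
Partial fraction decomposition gives [2/(s - 1)] + [4/(s - 1)^2] + [-3/(s - 1)^3].
Invert each term: 2/(s - 1) ↔ 2e^(t); 4/(s - 1)^2 ↔ 4t·e^(t); -3/(s - 1)^3 ↔ (-3/2)t^2·e^(t).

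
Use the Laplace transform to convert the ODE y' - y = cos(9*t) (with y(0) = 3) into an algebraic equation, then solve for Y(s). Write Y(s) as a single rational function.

Apply the Laplace transform to the equation.
The derivative rules (L{y'} = sY - y(0) = sY - 3) turn the left side into (s - 1)Y - (3).
The right side is L{cos(9*t)} = s/(s^2 + 81).
So (s - 1)Y = s/(s^2 + 81) + (3).
Solve for Y(s) and write it as one ratio of polynomials.

Y(s) = (3*s^2 + s + 243)/(s^3 - s^2 + 81*s - 81)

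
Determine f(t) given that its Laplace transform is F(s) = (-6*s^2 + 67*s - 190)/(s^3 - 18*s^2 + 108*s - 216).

Factor the denominator: s^3 - 18*s^2 + 108*s - 216 = (s - 6)^3.
Partial fraction decomposition gives [-6/(s - 6)] + [-5/(s - 6)^2] + [-4/(s - 6)^3].
Invert each term: -6/(s - 6) ↔ -6e^(6t); -5/(s - 6)^2 ↔ -5t·e^(6t); -4/(s - 6)^3 ↔ (-2)t^2·e^(6t).

f(t) = -2*t^2*exp(6*t) - 5*t*exp(6*t) - 6*exp(6*t)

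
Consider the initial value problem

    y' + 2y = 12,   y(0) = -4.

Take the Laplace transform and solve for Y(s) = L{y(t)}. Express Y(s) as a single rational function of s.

Y(s) = (-4*s + 12)/(s^2 + 2*s)

Transform both sides with L{·}.
The derivative rules (L{y'} = sY - y(0) = sY - (-4)) turn the left side into (s + 2)Y - (-4).
The right side is L{12} = 12/s.
So (s + 2)Y = 12/s + (-4).
Solve for Y(s) and write it as one ratio of polynomials.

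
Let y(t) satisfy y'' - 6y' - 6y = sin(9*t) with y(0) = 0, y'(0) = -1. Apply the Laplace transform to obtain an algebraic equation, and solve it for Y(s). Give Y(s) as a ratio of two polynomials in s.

Take the Laplace transform of both sides.
Using L{y''} = s^2 Y - s·y(0) - y'(0) and L{y'} = sY - y(0), with y(0) = 0, y'(0) = -1, the left side becomes (s^2 - 6*s - 6)Y - (-1).
The right side is L{sin(9*t)} = 9/(s^2 + 81).
So (s^2 - 6*s - 6)Y = 9/(s^2 + 81) + (-1).
Solve for Y(s) and write it as one ratio of polynomials.

Y(s) = (-s^2 - 72)/(s^4 - 6*s^3 + 75*s^2 - 486*s - 486)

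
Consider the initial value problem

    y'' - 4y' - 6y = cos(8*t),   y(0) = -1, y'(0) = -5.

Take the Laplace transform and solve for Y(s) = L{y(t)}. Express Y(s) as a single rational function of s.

Laplace-transform each side.
Using L{y''} = s^2 Y - s·y(0) - y'(0) and L{y'} = sY - y(0), with y(0) = -1, y'(0) = -5, the left side becomes (s^2 - 4*s - 6)Y - (-s - 1).
The right side is L{cos(8*t)} = s/(s^2 + 64).
So (s^2 - 4*s - 6)Y = s/(s^2 + 64) + (-s - 1).
Isolate Y and clear denominators.

Y(s) = (-s^3 - s^2 - 63*s - 64)/(s^4 - 4*s^3 + 58*s^2 - 256*s - 384)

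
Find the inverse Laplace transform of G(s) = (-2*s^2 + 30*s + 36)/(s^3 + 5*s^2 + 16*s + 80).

5*sin(4*t) + 2*cos(4*t) - 4*exp(-5*t)

Factor the denominator: s^3 + 5*s^2 + 16*s + 80 = (s + 5)*(s^2 + 16).
Partial fraction decomposition gives [-4/(s + 5)] + [2*s/(s^2 + 16)] + [20/(s^2 + 16)].
Invert each term: -4/(s + 5) ↔ -4e^(-5t); 2·s/(s^2 + 16) ↔ 2cos(4t); 5·4/(s^2 + 16) ↔ 5sin(4t).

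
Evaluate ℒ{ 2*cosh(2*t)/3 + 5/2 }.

2*s/(3*(s^2 - 4)) + 5/(2*s)

The transform is linear, so treat each term independently.
L{5/2} = (5/2)/s; (2/3)·[L{cosh(2t)} = s/(s^2 - 4)].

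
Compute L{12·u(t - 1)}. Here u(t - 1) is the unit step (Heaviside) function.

By the second shifting theorem, L{u(t - c)·g(t - c)} = e^(-cs)·G(s) with c = 1 and G(s) = L{g(t)}.
L{12} = 12/s.

12*exp(-s)/s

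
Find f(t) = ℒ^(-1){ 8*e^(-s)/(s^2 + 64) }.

f(t) = Heaviside(t - 1)*(sin(8*t - 8))

The factor e^(-s) signals a time shift by c = 1 (second shifting theorem).
L{sin(8t)} = 8/(s^2 + 64), so L^-1{8/(s^2 + 64)} = sin(8*t).
Hence the inverse is u(t - 1) times that function evaluated at t - 1.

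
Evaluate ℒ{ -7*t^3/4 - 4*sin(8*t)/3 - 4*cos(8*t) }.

By linearity of the Laplace transform, transform each term separately.
(-4/3)·[L{sin(8t)} = 8/(s^2 + 64)]; (-4)·[L{cos(8t)} = s/(s^2 + 64)]; (-7/4)·[L{t^3} = 3!/s^4 = 6/s^4].

-4*s/(s^2 + 64) - 32/(3*(s^2 + 64)) - 21/(2*s^4)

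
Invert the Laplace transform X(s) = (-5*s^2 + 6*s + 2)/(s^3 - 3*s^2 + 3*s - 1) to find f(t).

f(t) = 3*t^2*exp(t)/2 - 4*t*exp(t) - 5*exp(t)

Factor the denominator: s^3 - 3*s^2 + 3*s - 1 = (s - 1)^3.
Partial fraction decomposition gives [-5/(s - 1)] + [-4/(s - 1)^2] + [3/(s - 1)^3].
Invert each term: -5/(s - 1) ↔ -5e^(t); -4/(s - 1)^2 ↔ -4t·e^(t); 3/(s - 1)^3 ↔ (3/2)t^2·e^(t).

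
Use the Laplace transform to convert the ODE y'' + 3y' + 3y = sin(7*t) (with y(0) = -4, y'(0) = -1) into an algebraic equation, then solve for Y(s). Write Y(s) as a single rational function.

Y(s) = (-4*s^3 - 13*s^2 - 196*s - 630)/(s^4 + 3*s^3 + 52*s^2 + 147*s + 147)

Transform both sides with L{·}.
With L{y''} = s^2 Y - s·y(0) - y'(0) and L{y'} = sY - y(0), with y(0) = -4, y'(0) = -1: the LHS transforms to (s^2 + 3*s + 3)Y - (-4*s - 13).
The right side is L{sin(7*t)} = 7/(s^2 + 49).
So (s^2 + 3*s + 3)Y = 7/(s^2 + 49) + (-4*s - 13).
Divide through and combine into a single rational function.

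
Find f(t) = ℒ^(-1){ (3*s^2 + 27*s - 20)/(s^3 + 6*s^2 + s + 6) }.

f(t) = -3*sin(t) + 5*cos(t) - 2*exp(-6*t)

Factor the denominator: s^3 + 6*s^2 + s + 6 = (s + 6)*(s^2 + 1).
Partial fraction decomposition gives [-2/(s + 6)] + [5*s/(s^2 + 1)] + [-3/(s^2 + 1)].
Invert each term: -2/(s + 6) ↔ -2e^(-6t); 5·s/(s^2 + 1) ↔ 5cos(t); -3·1/(s^2 + 1) ↔ -3sin(t).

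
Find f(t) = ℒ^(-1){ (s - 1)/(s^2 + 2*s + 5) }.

Complete the square in the denominator: s^2 + 2*s + 5 = (s + 1)^2 + 2^2.
Split the numerator to match: s - 1 = 1·(s + 1) - 1·2.
Invert each term: 1·(s + 1)/((s + 1)^2 + 4) ↔ e^(-t)cos(2t); -1·2/((s + 1)^2 + 4) ↔ -e^(-t)sin(2t).

f(t) = -exp(-t)*sin(2*t) + exp(-t)*cos(2*t)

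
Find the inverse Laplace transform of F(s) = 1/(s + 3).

Since L{e^(-3t)} = 1/(s + 3), the inverse is exp(-3*t).

exp(-3*t)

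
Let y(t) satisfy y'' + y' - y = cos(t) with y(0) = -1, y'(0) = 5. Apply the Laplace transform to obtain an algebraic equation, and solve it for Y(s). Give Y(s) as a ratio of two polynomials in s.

Y(s) = (-s^3 + 4*s^2 + 4)/(s^4 + s^3 + s - 1)

Laplace-transform each side.
Using L{y''} = s^2 Y - s·y(0) - y'(0) and L{y'} = sY - y(0), with y(0) = -1, y'(0) = 5, the left side becomes (s^2 + s - 1)Y - (-s + 4).
The right side is L{cos(t)} = s/(s^2 + 1).
So (s^2 + s - 1)Y = s/(s^2 + 1) + (-s + 4).
Divide through and combine into a single rational function.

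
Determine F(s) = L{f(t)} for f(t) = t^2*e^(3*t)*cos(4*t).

L{cos(4t)} = s/(s^2 + 16).
Multiplying by e^(3t) shifts s → s - 3, so L{e^(3*t)*cos(4*t)} = (s - 3)/((s - 3)^2 + 16).
Then apply L{t^2·g(t)} = (-1)^2 d^2/ds^2[G(s)] with G(s) = (s - 3)/((s - 3)^2 + 16):
differentiating 2 times and applying the sign gives 2*(s - 3)*(s^2 - 6*s - 39)/(s^2 - 6*s + 25)^3.

F(s) = 2*(s - 3)*(s^2 - 6*s - 39)/(s^2 - 6*s + 25)^3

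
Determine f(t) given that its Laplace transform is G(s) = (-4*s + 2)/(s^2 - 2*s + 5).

f(t) = -exp(t)*sin(2*t) - 4*exp(t)*cos(2*t)

Complete the square in the denominator: s^2 - 2*s + 5 = (s - 1)^2 + 2^2.
Split the numerator to match: -4*s + 2 = -4·(s - 1) - 1·2.
Invert each term: -4·(s - 1)/((s - 1)^2 + 4) ↔ -4e^(t)cos(2t); -1·2/((s - 1)^2 + 4) ↔ -e^(t)sin(2t).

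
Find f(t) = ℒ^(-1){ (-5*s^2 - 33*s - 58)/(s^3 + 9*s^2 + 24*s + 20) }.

f(t) = -4*t*exp(-2*t) - 3*exp(-2*t) - 2*exp(-5*t)

Factor the denominator: s^3 + 9*s^2 + 24*s + 20 = (s + 2)^2*(s + 5).
Partial fraction decomposition gives [-3/(s + 2)] + [-4/(s + 2)^2] + [-2/(s + 5)].
Invert each term: -3/(s + 2) ↔ -3e^(-2t); -4/(s + 2)^2 ↔ -4t·e^(-2t); -2/(s + 5) ↔ -2e^(-5t).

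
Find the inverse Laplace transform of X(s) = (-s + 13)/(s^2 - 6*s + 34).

Complete the square in the denominator: s^2 - 6*s + 34 = (s - 3)^2 + 5^2.
Split the numerator to match: -s + 13 = -1·(s - 3) + 2·5.
Invert each term: -1·(s - 3)/((s - 3)^2 + 25) ↔ -e^(3t)cos(5t); 2·5/((s - 3)^2 + 25) ↔ 2e^(3t)sin(5t).

2*exp(3*t)*sin(5*t) - exp(3*t)*cos(5*t)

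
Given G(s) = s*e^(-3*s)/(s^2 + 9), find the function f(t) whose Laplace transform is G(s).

The factor e^(-3s) signals a time shift by c = 3 (second shifting theorem).
L{cos(3t)} = s/(s^2 + 9), so L^-1{s/(s^2 + 9)} = cos(3*t).
Hence the inverse is u(t - 3) times that function evaluated at t - 3.

f(t) = Heaviside(t - 3)*(cos(3*t - 9))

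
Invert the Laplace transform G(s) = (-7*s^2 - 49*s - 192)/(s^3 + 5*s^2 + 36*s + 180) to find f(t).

f(t) = -4*sin(6*t) - 5*cos(6*t) - 2*exp(-5*t)

Factor the denominator: s^3 + 5*s^2 + 36*s + 180 = (s + 5)*(s^2 + 36).
Partial fraction decomposition gives [-2/(s + 5)] + [-5*s/(s^2 + 36)] + [-24/(s^2 + 36)].
Invert each term: -2/(s + 5) ↔ -2e^(-5t); -5·s/(s^2 + 36) ↔ -5cos(6t); -4·6/(s^2 + 36) ↔ -4sin(6t).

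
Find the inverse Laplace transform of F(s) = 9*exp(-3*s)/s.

The factor e^(-3s) signals a time shift by c = 3 (second shifting theorem).
L{9} = 9/s, so L^-1{9/s} = 9.
Hence the inverse is u(t - 3) times that function evaluated at t - 3.

Heaviside(t - 3)*(9)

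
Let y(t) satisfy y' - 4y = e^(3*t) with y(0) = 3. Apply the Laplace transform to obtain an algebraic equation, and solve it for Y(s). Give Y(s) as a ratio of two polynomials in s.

Y(s) = (3*s - 8)/(s^2 - 7*s + 12)

Take the Laplace transform of both sides.
With L{y'} = sY - y(0) = sY - 3: the LHS transforms to (s - 4)Y - (3).
The right side is L{e^(3*t)} = 1/(s - 3).
So (s - 4)Y = 1/(s - 3) + (3).
Isolate Y and clear denominators.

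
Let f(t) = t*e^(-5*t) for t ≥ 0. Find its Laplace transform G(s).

G(s) = (s + 5)^(-2)

L{e^(-5t)} = 1/(s + 5).
Then apply L{t·g(t)} = -d/ds[H(s)] with H(s) = 1/(s + 5):
differentiating 1 time and applying the sign gives (s + 5)^(-2).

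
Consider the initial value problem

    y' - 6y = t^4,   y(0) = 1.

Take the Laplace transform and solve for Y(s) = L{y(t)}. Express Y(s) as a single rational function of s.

Y(s) = (s^5 + 24)/(s^6 - 6*s^5)

Take the Laplace transform of both sides.
The derivative rules (L{y'} = sY - y(0) = sY - 1) turn the left side into (s - 6)Y - (1).
The right side is L{t^4} = 24/s^5.
So (s - 6)Y = 24/s^5 + (1).
Isolate Y and clear denominators.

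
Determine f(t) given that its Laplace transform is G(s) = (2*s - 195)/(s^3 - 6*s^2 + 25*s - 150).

Factor the denominator: s^3 - 6*s^2 + 25*s - 150 = (s - 6)*(s^2 + 25).
Partial fraction decomposition gives [-3/(s - 6)] + [3*s/(s^2 + 25)] + [20/(s^2 + 25)].
Invert each term: -3/(s - 6) ↔ -3e^(6t); 3·s/(s^2 + 25) ↔ 3cos(5t); 4·5/(s^2 + 25) ↔ 4sin(5t).

f(t) = -3*exp(6*t) + 4*sin(5*t) + 3*cos(5*t)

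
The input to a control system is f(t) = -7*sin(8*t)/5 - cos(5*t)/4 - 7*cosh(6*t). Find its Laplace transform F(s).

The transform is linear, so treat each term independently.
(-1/4)·[L{cos(5t)} = s/(s^2 + 25)]; (-7)·[L{cosh(6t)} = s/(s^2 - 36)]; (-7/5)·[L{sin(8t)} = 8/(s^2 + 64)].

F(s) = -s/(4*(s^2 + 25)) - 7*s/(s^2 - 36) - 56/(5*(s^2 + 64))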